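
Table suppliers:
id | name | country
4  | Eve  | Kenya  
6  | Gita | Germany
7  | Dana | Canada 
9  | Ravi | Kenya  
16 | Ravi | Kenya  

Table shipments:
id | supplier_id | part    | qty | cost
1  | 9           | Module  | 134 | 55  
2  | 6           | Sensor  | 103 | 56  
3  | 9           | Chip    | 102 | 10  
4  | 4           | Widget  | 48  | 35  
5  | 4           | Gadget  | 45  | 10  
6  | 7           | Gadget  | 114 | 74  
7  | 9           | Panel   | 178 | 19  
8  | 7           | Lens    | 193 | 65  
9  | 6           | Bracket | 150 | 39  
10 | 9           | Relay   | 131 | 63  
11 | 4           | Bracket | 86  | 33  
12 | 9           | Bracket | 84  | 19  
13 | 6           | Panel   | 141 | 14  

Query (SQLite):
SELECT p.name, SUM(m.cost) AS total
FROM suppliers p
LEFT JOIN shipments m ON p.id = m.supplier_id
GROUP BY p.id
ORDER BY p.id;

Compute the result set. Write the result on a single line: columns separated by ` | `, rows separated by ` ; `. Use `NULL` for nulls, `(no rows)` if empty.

Eve | 78 ; Gita | 109 ; Dana | 139 ; Ravi | 166 ; Ravi | NULL

LEFT JOIN keeps every suppliers row; unmatched ones get NULL for shipments columns.
Group by suppliers.id and compute SUM(m.cost). SUM over an all-NULL group is NULL.
  4: ids {4, 5, 11} → SUM(m.cost)=78
  6: ids {2, 9, 13} → SUM(m.cost)=109
  7: ids {6, 8} → SUM(m.cost)=139
  9: ids {1, 3, 7, 10, 12} → SUM(m.cost)=166
  16: ids {—} → SUM(m.cost)=NULL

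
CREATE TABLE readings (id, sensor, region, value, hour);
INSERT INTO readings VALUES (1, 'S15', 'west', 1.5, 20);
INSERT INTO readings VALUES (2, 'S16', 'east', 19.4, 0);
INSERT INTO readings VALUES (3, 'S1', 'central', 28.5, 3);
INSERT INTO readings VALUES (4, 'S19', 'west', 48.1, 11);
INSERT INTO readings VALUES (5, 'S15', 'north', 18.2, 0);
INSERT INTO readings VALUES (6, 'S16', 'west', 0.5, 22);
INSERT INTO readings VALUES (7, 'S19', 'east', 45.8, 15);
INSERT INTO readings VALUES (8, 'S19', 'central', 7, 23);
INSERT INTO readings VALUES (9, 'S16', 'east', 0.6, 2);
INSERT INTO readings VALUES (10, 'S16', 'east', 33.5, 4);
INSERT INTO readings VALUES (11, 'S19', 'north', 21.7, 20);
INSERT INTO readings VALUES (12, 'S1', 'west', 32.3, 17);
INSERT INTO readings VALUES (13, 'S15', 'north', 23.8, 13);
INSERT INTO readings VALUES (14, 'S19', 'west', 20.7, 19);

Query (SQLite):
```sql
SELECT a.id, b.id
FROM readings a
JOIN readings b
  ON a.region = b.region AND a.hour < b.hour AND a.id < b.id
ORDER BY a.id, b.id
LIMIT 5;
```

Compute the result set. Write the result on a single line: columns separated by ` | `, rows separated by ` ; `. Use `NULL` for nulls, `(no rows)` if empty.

1 | 6 ; 2 | 7 ; 2 | 9 ; 2 | 10 ; 3 | 8

Pairs (a,b) with same region, a.hour < b.hour, a.id < b.id.
region groups: central:{3,8} east:{2,7,9,10} north:{5,11,13} west:{1,4,6,12,14}
Ordered by (a.id, b.id); first 5.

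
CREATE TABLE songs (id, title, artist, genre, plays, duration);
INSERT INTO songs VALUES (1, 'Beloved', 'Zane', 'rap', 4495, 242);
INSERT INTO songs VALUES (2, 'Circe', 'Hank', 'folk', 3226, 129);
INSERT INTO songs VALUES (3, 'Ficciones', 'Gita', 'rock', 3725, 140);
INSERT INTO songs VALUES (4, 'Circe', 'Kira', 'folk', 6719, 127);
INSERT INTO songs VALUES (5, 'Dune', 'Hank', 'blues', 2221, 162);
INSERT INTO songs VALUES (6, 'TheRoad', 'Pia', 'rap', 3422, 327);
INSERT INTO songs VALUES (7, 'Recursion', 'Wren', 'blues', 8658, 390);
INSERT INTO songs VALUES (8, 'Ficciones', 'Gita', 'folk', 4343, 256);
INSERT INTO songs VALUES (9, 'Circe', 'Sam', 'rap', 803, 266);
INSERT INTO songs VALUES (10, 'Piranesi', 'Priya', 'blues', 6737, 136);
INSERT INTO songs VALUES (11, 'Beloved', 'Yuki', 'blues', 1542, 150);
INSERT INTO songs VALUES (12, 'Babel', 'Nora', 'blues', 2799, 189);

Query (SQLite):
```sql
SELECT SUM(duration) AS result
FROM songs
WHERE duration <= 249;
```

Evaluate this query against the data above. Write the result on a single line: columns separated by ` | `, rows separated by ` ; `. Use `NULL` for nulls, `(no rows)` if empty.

Rows where duration <= 249 → duration values: [242, 129, 140, 127, 162, 136, 150, 189].
SUM of non-NULL values = 1275.

1275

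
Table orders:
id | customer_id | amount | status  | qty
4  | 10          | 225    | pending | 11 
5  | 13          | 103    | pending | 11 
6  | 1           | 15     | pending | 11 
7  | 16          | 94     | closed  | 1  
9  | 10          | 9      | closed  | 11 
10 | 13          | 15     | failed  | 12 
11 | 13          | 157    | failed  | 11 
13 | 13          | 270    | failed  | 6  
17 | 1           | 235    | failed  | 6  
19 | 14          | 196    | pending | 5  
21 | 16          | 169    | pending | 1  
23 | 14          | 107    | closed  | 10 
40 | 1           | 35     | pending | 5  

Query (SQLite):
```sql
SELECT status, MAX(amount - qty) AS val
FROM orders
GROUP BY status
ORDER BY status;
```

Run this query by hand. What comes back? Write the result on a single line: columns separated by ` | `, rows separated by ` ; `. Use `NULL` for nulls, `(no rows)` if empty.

For each row compute amount - qty.
Group by status; take MAX of the expression per group.
  closed: ids {7, 9, 23} → MAX(amount - qty)=97
  failed: ids {10, 11, 13, 17} → MAX(amount - qty)=264
  pending: ids {4, 5, 6, 19, 21, 40} → MAX(amount - qty)=214

closed | 97 ; failed | 264 ; pending | 214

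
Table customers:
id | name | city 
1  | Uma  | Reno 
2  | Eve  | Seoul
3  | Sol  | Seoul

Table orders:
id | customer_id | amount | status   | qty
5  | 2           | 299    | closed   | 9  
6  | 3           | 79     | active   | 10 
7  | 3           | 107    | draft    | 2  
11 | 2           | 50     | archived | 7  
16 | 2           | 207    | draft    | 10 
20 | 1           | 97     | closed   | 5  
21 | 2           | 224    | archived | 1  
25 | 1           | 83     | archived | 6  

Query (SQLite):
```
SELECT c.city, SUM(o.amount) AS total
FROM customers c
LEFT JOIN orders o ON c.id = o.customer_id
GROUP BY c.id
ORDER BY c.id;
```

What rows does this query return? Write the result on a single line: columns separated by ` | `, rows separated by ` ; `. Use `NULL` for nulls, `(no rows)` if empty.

LEFT JOIN keeps every customers row; unmatched ones get NULL for orders columns.
Group by customers.id and compute SUM(o.amount). SUM over an all-NULL group is NULL.
  1: ids {20, 25} → SUM(o.amount)=180
  2: ids {5, 11, 16, 21} → SUM(o.amount)=780
  3: ids {6, 7} → SUM(o.amount)=186

Reno | 180 ; Seoul | 780 ; Seoul | 186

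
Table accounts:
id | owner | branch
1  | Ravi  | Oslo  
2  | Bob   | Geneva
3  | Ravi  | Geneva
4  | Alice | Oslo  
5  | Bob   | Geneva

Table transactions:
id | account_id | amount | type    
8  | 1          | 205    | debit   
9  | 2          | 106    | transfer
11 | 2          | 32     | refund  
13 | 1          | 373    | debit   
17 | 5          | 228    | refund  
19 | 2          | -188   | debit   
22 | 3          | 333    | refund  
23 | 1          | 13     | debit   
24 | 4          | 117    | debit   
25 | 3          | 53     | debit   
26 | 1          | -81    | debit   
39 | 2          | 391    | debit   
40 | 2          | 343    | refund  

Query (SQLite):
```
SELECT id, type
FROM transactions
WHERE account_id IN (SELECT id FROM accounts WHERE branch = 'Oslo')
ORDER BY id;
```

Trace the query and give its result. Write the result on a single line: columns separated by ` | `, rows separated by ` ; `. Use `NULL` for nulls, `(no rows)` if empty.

8 | debit ; 13 | debit ; 23 | debit ; 24 | debit ; 26 | debit

Inner query: accounts.id where branch = 'Oslo'.
Outer: keep transactions rows whose account_id is in that set.
Inner query → {1, 4}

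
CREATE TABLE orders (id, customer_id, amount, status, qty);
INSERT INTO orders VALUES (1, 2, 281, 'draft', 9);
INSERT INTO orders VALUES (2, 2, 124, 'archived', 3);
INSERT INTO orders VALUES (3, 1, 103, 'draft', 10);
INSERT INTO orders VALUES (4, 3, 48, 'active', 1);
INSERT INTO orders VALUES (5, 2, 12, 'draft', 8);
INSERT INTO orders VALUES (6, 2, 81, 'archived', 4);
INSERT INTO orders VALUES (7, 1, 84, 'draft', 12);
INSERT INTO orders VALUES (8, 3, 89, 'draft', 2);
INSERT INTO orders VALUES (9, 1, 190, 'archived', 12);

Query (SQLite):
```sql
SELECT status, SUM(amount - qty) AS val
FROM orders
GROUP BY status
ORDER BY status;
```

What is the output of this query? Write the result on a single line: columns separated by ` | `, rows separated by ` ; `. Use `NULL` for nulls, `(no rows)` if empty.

active | 47 ; archived | 376 ; draft | 528

For each row compute amount - qty.
Group by status; take SUM of the expression per group.
  active: ids {4} → SUM(amount - qty)=47
  archived: ids {2, 6, 9} → SUM(amount - qty)=376
  draft: ids {1, 3, 5, 7, 8} → SUM(amount - qty)=528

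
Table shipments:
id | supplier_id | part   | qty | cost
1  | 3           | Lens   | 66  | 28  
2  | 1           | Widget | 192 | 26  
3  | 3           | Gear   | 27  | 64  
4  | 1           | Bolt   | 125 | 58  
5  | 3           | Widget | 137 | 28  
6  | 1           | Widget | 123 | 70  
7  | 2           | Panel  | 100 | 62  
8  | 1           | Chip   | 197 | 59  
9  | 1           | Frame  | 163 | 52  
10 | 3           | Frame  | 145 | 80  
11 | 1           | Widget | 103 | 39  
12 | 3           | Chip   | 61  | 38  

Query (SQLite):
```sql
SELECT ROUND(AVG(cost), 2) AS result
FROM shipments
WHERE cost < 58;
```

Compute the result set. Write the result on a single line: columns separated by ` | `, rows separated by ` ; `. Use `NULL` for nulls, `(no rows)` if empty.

Rows where cost < 58 → cost values: [28, 26, 28, 52, 39, 38].
AVG = 211 / 6 (rounded to 2 dp).

35.17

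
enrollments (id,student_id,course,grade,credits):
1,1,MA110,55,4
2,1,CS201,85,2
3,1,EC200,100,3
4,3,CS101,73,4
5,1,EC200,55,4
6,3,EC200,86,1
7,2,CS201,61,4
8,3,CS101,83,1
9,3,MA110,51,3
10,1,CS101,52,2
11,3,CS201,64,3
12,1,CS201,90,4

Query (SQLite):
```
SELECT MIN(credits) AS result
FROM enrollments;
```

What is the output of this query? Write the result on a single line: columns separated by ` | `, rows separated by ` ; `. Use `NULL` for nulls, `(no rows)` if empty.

1

All credits values: [4, 2, 3, 4, 4, 1, 4, 1, 3, 2, 3, 4].
MIN of non-NULL values = 1.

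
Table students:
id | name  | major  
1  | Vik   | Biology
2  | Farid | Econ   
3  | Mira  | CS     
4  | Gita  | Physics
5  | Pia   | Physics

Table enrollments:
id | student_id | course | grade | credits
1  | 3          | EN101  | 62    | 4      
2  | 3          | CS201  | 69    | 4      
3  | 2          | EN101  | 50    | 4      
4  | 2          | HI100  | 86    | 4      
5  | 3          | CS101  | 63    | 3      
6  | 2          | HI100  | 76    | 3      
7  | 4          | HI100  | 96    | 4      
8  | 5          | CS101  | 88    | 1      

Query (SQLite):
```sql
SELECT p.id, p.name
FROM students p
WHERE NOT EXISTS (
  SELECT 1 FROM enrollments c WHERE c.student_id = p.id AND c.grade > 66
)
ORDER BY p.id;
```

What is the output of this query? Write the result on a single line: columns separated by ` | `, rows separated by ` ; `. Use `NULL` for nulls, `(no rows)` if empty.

For each students row, check whether any enrollments with matching student_id has grade > 66.
Keep rows where that is false.

1 | Vik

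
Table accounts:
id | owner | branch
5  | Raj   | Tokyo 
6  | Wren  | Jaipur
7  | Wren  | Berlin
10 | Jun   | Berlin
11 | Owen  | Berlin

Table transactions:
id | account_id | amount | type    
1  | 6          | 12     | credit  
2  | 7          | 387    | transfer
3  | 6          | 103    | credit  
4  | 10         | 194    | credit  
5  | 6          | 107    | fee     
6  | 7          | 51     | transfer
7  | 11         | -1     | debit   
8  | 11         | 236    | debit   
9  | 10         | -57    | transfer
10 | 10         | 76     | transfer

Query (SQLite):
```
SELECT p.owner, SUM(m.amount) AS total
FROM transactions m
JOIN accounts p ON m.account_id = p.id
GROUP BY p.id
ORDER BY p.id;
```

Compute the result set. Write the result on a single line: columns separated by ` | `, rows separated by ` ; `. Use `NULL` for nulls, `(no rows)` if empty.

Wren | 222 ; Wren | 438 ; Jun | 213 ; Owen | 235

Join each transactions row to its accounts via account_id.
Group joined rows by accounts.id; compute SUM(m.amount) per group.
  6: ids {1, 3, 5} → SUM(m.amount)=222
  7: ids {2, 6} → SUM(m.amount)=438
  10: ids {4, 9, 10} → SUM(m.amount)=213
  11: ids {7, 8} → SUM(m.amount)=235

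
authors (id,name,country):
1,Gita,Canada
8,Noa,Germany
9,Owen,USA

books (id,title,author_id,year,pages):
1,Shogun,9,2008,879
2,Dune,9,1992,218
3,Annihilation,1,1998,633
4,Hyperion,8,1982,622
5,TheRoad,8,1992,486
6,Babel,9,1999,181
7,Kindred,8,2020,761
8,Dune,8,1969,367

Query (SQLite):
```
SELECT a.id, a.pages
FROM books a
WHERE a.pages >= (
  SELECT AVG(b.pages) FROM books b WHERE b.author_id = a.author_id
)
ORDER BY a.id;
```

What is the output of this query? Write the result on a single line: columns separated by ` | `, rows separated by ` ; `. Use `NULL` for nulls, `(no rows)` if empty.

For each books row a, compute AVG(pages) over rows sharing a.author_id.
Keep row a if a.pages >= that per-group AVG.
  author_id=1: AVG(pages) = 633.0
  author_id=8: AVG(pages) = 559.0
  author_id=9: AVG(pages) = 426.0

1 | 879 ; 3 | 633 ; 4 | 622 ; 7 | 761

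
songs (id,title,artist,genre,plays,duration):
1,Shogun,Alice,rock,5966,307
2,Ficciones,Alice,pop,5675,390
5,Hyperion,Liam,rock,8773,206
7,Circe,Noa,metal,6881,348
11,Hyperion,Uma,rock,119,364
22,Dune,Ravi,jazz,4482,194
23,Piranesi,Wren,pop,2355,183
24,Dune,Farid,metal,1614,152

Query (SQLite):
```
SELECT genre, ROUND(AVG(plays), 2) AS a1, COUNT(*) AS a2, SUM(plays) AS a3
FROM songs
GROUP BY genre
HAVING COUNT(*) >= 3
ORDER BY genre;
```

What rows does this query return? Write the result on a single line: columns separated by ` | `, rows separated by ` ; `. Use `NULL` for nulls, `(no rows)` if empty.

rock | 4952.67 | 3 | 14858

Group songs by genre.
Per group compute: ROUND(AVG(plays), 2), COUNT(*), SUM(plays).
HAVING: drop groups with fewer than 3 rows.
  jazz: ids {22} → ROUND(AVG(plays), 2)=4482, COUNT(*)=1, SUM(plays)=4482
  metal: ids {7, 24} → ROUND(AVG(plays), 2)=4247.5, COUNT(*)=2, SUM(plays)=8495
  pop: ids {2, 23} → ROUND(AVG(plays), 2)=4015, COUNT(*)=2, SUM(plays)=8030
  rock: ids {1, 5, 11} → ROUND(AVG(plays), 2)=4952.67, COUNT(*)=3, SUM(plays)=14858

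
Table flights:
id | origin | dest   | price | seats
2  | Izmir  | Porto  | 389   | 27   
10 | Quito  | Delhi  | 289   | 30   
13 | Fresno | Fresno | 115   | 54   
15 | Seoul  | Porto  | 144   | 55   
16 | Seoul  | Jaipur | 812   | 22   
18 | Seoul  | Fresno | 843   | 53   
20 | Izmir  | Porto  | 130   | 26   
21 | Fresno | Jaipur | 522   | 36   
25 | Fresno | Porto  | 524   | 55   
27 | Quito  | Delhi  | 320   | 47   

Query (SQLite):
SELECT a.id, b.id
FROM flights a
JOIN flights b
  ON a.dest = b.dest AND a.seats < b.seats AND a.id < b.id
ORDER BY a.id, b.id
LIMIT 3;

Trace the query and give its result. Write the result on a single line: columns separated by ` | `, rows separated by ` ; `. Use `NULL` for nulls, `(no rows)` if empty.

Pairs (a,b) with same dest, a.seats < b.seats, a.id < b.id.
dest groups: Delhi:{10,27} Fresno:{13,18} Jaipur:{16,21} Porto:{2,15,20,25}
Ordered by (a.id, b.id); first 3.

2 | 15 ; 2 | 25 ; 10 | 27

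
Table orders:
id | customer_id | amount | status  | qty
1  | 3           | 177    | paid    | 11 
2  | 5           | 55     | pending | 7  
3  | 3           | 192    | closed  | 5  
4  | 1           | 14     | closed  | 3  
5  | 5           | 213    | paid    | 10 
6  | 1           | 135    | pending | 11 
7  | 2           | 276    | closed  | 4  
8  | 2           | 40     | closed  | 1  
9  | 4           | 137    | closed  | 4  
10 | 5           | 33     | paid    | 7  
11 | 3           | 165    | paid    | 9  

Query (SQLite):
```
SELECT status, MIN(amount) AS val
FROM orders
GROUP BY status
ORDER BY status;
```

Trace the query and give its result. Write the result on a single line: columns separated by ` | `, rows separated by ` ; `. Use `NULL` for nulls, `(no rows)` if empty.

Partition orders by status; compute MIN(amount) within each group.
  closed: ids {3, 4, 7, 8, 9} → MIN(amount)=14
  paid: ids {1, 5, 10, 11} → MIN(amount)=33
  pending: ids {2, 6} → MIN(amount)=55

closed | 14 ; paid | 33 ; pending | 55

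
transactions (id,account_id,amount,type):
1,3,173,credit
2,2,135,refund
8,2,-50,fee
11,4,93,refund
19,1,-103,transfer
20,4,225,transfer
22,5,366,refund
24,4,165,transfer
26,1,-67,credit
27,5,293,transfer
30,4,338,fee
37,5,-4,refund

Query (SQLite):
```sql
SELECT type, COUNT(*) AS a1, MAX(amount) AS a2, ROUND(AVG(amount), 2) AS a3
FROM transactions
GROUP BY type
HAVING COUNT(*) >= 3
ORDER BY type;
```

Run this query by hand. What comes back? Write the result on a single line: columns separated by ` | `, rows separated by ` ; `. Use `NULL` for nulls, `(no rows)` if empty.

refund | 4 | 366 | 147.5 ; transfer | 4 | 293 | 145

Group transactions by type.
Per group compute: COUNT(*), MAX(amount), ROUND(AVG(amount), 2).
HAVING: drop groups with fewer than 3 rows.
  credit: ids {1, 26} → COUNT(*)=2, MAX(amount)=173, ROUND(AVG(amount), 2)=53
  fee: ids {8, 30} → COUNT(*)=2, MAX(amount)=338, ROUND(AVG(amount), 2)=144
  refund: ids {2, 11, 22, 37} → COUNT(*)=4, MAX(amount)=366, ROUND(AVG(amount), 2)=147.5
  transfer: ids {19, 20, 24, 27} → COUNT(*)=4, MAX(amount)=293, ROUND(AVG(amount), 2)=145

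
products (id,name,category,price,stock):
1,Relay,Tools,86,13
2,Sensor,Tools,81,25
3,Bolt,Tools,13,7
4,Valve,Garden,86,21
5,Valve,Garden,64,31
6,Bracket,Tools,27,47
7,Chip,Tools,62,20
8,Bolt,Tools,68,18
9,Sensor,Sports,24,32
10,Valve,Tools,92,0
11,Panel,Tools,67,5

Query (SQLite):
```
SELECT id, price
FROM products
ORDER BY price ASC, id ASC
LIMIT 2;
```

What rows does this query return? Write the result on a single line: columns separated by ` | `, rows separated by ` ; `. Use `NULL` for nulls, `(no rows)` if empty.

Sort by price asc, tiebreak id asc: (13, id=3), (24, id=9), (27, id=6), (62, id=7), (64, id=5) …. Take first 2.

3 | 13 ; 9 | 24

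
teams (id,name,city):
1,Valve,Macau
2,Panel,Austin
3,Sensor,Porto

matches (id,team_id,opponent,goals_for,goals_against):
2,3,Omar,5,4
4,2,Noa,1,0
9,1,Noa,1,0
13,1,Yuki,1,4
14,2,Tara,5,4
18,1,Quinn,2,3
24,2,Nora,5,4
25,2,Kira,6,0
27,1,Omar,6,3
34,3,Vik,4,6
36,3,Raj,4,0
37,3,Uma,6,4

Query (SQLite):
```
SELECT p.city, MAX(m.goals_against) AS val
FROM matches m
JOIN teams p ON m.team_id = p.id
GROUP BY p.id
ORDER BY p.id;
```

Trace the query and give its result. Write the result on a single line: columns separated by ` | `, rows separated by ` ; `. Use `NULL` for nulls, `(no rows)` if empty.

Macau | 4 ; Austin | 4 ; Porto | 6

Join each matches row to its teams via team_id.
Group joined rows by teams.id; compute MAX(m.goals_against) per group.
  1: ids {9, 13, 18, 27} → MAX(m.goals_against)=4
  2: ids {4, 14, 24, 25} → MAX(m.goals_against)=4
  3: ids {2, 34, 36, 37} → MAX(m.goals_against)=6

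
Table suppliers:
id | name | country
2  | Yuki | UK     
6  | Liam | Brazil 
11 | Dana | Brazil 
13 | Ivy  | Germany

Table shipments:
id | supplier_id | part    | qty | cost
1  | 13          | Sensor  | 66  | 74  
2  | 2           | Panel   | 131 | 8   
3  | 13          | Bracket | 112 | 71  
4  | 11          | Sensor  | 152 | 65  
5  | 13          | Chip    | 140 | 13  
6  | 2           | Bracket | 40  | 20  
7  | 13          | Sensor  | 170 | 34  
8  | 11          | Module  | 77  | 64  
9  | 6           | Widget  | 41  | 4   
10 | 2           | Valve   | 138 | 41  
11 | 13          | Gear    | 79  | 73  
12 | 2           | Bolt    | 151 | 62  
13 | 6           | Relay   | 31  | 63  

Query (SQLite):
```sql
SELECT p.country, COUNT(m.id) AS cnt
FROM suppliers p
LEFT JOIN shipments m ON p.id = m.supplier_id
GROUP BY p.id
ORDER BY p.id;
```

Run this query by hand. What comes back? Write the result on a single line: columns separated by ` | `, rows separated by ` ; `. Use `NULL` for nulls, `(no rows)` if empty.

LEFT JOIN keeps every suppliers row; unmatched ones get NULL for shipments columns.
Group by suppliers.id and compute COUNT(m.id). COUNT(col) of an all-NULL group is 0.
  2: ids {2, 6, 10, 12} → COUNT(m.id)=4
  6: ids {9, 13} → COUNT(m.id)=2
  11: ids {4, 8} → COUNT(m.id)=2
  13: ids {1, 3, 5, 7, 11} → COUNT(m.id)=5

UK | 4 ; Brazil | 2 ; Brazil | 2 ; Germany | 5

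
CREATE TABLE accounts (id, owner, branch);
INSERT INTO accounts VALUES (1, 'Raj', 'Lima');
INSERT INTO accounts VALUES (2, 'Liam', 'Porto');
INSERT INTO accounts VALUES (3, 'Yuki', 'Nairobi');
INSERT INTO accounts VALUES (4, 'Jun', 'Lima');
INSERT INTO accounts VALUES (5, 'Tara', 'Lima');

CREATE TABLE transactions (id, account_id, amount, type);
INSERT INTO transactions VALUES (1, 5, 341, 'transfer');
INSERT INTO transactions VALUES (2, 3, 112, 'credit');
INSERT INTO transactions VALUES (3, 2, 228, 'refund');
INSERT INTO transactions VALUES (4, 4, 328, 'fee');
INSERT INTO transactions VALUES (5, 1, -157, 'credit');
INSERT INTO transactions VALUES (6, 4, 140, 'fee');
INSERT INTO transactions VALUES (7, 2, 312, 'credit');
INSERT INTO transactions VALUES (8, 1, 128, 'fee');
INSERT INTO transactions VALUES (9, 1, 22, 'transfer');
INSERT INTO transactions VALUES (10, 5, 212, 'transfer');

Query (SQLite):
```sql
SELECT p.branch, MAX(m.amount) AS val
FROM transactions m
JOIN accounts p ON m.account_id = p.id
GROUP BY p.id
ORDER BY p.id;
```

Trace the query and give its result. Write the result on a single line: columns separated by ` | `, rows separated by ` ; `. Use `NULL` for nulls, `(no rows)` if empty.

Join each transactions row to its accounts via account_id.
Group joined rows by accounts.id; compute MAX(m.amount) per group.
  1: ids {5, 8, 9} → MAX(m.amount)=128
  2: ids {3, 7} → MAX(m.amount)=312
  3: ids {2} → MAX(m.amount)=112
  4: ids {4, 6} → MAX(m.amount)=328
  5: ids {1, 10} → MAX(m.amount)=341

Lima | 128 ; Porto | 312 ; Nairobi | 112 ; Lima | 328 ; Lima | 341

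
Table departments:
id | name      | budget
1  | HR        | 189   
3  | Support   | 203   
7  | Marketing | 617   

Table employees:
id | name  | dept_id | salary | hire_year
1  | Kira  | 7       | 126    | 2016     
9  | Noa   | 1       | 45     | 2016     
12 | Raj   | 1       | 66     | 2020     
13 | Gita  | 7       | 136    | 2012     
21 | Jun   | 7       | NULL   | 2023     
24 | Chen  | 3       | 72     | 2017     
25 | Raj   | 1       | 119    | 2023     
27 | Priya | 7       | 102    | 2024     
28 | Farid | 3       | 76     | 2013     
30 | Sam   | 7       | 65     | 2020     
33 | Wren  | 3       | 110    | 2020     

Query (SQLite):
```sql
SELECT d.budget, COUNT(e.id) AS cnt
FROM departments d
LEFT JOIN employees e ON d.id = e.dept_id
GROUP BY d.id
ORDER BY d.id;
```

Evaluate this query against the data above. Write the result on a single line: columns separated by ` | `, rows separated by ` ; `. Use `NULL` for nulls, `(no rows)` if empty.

LEFT JOIN keeps every departments row; unmatched ones get NULL for employees columns.
Group by departments.id and compute COUNT(e.id). COUNT(col) of an all-NULL group is 0.
  1: ids {9, 12, 25} → COUNT(e.id)=3
  3: ids {24, 28, 33} → COUNT(e.id)=3
  7: ids {1, 13, 21, 27, 30} → COUNT(e.id)=5

189 | 3 ; 203 | 3 ; 617 | 5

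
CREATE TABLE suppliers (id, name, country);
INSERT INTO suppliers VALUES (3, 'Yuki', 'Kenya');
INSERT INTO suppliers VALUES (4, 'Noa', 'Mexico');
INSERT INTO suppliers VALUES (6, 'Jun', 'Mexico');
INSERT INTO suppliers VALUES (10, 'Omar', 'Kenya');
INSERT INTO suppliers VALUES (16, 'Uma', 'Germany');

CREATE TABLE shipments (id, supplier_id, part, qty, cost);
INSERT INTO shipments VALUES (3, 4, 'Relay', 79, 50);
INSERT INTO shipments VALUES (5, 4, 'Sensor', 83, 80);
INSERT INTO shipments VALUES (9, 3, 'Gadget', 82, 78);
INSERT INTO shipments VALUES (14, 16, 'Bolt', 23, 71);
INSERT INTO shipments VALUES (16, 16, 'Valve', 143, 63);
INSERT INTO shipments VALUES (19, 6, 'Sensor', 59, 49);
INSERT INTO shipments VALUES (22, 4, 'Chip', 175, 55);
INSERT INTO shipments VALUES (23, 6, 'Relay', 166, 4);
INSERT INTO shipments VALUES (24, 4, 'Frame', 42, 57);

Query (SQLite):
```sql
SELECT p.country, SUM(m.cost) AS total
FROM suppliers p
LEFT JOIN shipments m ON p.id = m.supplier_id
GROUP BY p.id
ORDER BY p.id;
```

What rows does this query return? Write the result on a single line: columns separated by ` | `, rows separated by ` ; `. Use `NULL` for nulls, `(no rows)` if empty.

LEFT JOIN keeps every suppliers row; unmatched ones get NULL for shipments columns.
Group by suppliers.id and compute SUM(m.cost). SUM over an all-NULL group is NULL.
  3: ids {9} → SUM(m.cost)=78
  4: ids {3, 5, 22, 24} → SUM(m.cost)=242
  6: ids {19, 23} → SUM(m.cost)=53
  10: ids {—} → SUM(m.cost)=NULL
  16: ids {14, 16} → SUM(m.cost)=134

Kenya | 78 ; Mexico | 242 ; Mexico | 53 ; Kenya | NULL ; Germany | 134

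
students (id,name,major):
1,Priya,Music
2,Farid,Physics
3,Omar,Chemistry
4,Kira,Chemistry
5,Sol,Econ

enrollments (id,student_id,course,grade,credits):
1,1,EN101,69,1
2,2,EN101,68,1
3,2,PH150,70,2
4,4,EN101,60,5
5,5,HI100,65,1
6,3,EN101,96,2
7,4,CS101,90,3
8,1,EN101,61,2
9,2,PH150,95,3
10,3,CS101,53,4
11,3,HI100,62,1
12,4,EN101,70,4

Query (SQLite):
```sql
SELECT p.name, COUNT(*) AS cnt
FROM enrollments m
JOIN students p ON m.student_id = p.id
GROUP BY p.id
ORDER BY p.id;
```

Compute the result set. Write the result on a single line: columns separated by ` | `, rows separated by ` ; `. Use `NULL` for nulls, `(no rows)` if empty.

Priya | 2 ; Farid | 3 ; Omar | 3 ; Kira | 3 ; Sol | 1

Join each enrollments row to its students via student_id.
Group joined rows by students.id; compute COUNT(*) per group.
  1: ids {1, 8} → COUNT(*)=2
  2: ids {2, 3, 9} → COUNT(*)=3
  3: ids {6, 10, 11} → COUNT(*)=3
  4: ids {4, 7, 12} → COUNT(*)=3
  5: ids {5} → COUNT(*)=1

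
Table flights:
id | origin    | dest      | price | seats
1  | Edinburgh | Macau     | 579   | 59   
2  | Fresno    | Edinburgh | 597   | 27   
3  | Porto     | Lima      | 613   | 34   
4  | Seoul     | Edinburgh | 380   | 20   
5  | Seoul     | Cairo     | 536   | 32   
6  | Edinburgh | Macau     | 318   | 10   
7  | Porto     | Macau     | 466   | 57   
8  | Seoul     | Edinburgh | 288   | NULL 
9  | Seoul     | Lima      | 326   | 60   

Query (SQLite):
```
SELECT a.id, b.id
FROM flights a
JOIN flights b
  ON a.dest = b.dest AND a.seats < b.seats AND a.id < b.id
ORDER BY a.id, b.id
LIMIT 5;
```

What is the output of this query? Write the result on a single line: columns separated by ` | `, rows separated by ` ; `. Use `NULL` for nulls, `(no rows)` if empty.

Pairs (a,b) with same dest, a.seats < b.seats, a.id < b.id.
dest groups: Cairo:{5} Edinburgh:{2,4,8} Lima:{3,9} Macau:{1,6,7}
Ordered by (a.id, b.id); first 5.

3 | 9 ; 6 | 7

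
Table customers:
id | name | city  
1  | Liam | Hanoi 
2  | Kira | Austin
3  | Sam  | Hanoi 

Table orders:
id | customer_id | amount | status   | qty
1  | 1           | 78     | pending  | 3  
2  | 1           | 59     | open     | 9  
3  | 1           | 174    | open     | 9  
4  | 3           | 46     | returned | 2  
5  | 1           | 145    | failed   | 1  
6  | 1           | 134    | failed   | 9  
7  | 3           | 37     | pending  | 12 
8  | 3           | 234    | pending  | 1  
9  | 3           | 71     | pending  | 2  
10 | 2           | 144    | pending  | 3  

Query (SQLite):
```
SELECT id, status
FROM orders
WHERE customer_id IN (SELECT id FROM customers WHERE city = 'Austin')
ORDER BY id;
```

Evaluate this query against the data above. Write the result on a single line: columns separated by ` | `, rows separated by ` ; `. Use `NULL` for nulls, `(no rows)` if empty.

Inner query: customers.id where city = 'Austin'.
Outer: keep orders rows whose customer_id is in that set.
Inner query → {2}

10 | pending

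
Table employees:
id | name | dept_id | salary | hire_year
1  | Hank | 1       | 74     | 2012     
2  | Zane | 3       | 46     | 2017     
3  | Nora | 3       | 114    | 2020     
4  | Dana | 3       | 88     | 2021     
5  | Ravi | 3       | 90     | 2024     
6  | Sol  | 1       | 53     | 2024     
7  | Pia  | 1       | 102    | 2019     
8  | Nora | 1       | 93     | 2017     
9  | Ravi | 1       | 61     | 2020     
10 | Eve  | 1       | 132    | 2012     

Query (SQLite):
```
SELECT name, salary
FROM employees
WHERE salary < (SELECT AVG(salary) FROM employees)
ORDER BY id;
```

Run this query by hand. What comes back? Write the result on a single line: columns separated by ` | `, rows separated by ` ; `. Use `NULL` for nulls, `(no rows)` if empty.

Scalar subquery: AVG(salary) over all employees rows = 85.3.
Keep rows where salary < that value.

Hank | 74 ; Zane | 46 ; Sol | 53 ; Ravi | 61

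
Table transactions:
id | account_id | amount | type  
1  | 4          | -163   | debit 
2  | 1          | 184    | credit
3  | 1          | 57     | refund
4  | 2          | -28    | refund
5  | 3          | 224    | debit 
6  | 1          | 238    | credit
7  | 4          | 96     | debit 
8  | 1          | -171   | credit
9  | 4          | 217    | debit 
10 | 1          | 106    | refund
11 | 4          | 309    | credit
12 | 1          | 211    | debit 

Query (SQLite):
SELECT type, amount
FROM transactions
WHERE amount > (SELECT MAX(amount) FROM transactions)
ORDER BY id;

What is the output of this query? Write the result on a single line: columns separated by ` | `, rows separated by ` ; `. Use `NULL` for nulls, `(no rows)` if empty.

(no rows)

Scalar subquery: MAX(amount) over all transactions rows = 309.
Keep rows where amount > that value.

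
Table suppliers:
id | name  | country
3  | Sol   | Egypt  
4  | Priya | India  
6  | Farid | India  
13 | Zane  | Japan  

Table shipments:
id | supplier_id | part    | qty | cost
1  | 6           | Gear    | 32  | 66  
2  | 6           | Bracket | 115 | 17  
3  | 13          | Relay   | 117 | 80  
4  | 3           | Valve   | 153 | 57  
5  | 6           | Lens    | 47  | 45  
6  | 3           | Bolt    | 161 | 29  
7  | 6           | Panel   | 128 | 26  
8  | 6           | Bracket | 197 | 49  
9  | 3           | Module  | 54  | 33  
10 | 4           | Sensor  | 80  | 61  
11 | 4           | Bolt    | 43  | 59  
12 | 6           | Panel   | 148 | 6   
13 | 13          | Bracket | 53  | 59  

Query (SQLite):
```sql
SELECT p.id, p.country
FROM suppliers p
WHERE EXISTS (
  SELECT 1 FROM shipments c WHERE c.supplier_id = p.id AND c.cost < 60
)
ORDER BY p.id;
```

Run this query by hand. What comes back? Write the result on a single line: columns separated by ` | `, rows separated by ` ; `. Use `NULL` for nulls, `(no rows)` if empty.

3 | Egypt ; 4 | India ; 6 | India ; 13 | Japan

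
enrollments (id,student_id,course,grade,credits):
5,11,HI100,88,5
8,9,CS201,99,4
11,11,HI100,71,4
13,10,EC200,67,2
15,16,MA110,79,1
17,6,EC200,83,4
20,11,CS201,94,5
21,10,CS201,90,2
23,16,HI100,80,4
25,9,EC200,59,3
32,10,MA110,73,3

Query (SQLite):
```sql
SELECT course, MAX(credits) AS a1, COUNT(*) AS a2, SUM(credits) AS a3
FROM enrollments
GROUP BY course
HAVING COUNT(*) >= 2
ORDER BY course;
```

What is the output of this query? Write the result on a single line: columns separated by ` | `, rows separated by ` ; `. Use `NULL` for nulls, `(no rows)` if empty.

Group enrollments by course.
Per group compute: MAX(credits), COUNT(*), SUM(credits).
HAVING: drop groups with fewer than 2 rows.
  CS201: ids {8, 20, 21} → MAX(credits)=5, COUNT(*)=3, SUM(credits)=11
  EC200: ids {13, 17, 25} → MAX(credits)=4, COUNT(*)=3, SUM(credits)=9
  HI100: ids {5, 11, 23} → MAX(credits)=5, COUNT(*)=3, SUM(credits)=13
  MA110: ids {15, 32} → MAX(credits)=3, COUNT(*)=2, SUM(credits)=4

CS201 | 5 | 3 | 11 ; EC200 | 4 | 3 | 9 ; HI100 | 5 | 3 | 13 ; MA110 | 3 | 2 | 4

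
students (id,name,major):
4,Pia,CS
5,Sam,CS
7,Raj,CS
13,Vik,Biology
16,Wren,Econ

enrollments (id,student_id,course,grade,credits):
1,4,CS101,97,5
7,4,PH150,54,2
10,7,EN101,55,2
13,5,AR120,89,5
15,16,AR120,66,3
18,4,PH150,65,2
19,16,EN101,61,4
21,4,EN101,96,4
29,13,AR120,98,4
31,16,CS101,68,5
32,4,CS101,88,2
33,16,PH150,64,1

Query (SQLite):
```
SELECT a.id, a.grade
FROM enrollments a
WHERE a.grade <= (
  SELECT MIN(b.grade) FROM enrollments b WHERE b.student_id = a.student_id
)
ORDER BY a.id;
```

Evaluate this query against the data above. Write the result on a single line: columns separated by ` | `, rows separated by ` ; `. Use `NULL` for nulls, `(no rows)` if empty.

7 | 54 ; 10 | 55 ; 13 | 89 ; 19 | 61 ; 29 | 98

For each enrollments row a, compute MIN(grade) over rows sharing a.student_id.
Keep row a if a.grade <= that per-group MIN.
  student_id=4: MIN(grade) = 54
  student_id=5: MIN(grade) = 89
  student_id=7: MIN(grade) = 55
  student_id=13: MIN(grade) = 98
  student_id=16: MIN(grade) = 61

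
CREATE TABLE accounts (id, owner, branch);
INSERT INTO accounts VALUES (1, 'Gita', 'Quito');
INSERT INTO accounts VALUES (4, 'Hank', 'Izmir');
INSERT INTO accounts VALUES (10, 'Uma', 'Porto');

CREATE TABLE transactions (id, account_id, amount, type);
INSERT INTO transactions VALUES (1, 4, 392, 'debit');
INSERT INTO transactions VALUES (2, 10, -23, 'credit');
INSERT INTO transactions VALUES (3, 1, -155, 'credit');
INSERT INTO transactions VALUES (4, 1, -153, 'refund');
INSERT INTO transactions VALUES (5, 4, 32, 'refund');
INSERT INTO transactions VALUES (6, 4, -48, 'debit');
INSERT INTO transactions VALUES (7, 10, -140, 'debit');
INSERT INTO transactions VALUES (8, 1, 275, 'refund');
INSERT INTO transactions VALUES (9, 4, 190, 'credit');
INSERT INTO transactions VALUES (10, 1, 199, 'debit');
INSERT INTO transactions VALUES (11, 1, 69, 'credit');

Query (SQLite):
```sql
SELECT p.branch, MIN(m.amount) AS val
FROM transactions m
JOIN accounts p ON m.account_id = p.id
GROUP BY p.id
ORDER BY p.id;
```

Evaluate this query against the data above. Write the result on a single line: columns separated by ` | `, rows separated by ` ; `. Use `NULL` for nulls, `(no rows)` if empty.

Join each transactions row to its accounts via account_id.
Group joined rows by accounts.id; compute MIN(m.amount) per group.
  1: ids {3, 4, 8, 10, 11} → MIN(m.amount)=-155
  4: ids {1, 5, 6, 9} → MIN(m.amount)=-48
  10: ids {2, 7} → MIN(m.amount)=-140

Quito | -155 ; Izmir | -48 ; Porto | -140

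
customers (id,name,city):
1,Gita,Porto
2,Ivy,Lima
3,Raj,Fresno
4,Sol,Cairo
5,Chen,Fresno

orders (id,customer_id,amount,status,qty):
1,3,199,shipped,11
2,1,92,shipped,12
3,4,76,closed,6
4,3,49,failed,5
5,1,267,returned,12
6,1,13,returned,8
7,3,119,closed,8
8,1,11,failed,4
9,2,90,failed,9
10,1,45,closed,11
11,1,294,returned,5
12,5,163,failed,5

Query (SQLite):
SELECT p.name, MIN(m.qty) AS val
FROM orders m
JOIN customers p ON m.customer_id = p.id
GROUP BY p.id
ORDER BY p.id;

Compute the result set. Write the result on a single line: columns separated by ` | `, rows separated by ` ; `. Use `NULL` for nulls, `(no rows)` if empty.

Join each orders row to its customers via customer_id.
Group joined rows by customers.id; compute MIN(m.qty) per group.
  1: ids {2, 5, 6, 8, 10, 11} → MIN(m.qty)=4
  2: ids {9} → MIN(m.qty)=9
  3: ids {1, 4, 7} → MIN(m.qty)=5
  4: ids {3} → MIN(m.qty)=6
  5: ids {12} → MIN(m.qty)=5

Gita | 4 ; Ivy | 9 ; Raj | 5 ; Sol | 6 ; Chen | 5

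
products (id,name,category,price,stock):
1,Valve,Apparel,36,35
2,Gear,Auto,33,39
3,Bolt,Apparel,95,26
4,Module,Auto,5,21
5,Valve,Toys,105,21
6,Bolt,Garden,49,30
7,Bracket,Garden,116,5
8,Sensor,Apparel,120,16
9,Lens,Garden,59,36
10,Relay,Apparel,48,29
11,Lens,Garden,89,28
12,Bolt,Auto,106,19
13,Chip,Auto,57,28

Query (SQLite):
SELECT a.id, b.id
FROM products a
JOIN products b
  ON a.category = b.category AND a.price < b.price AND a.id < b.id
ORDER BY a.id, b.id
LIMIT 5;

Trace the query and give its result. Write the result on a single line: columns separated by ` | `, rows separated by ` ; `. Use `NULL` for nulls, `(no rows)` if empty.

1 | 3 ; 1 | 8 ; 1 | 10 ; 2 | 12 ; 2 | 13

Pairs (a,b) with same category, a.price < b.price, a.id < b.id.
category groups: Apparel:{1,3,8,10} Auto:{2,4,12,13} Garden:{6,7,9,11} Toys:{5}
Ordered by (a.id, b.id); first 5.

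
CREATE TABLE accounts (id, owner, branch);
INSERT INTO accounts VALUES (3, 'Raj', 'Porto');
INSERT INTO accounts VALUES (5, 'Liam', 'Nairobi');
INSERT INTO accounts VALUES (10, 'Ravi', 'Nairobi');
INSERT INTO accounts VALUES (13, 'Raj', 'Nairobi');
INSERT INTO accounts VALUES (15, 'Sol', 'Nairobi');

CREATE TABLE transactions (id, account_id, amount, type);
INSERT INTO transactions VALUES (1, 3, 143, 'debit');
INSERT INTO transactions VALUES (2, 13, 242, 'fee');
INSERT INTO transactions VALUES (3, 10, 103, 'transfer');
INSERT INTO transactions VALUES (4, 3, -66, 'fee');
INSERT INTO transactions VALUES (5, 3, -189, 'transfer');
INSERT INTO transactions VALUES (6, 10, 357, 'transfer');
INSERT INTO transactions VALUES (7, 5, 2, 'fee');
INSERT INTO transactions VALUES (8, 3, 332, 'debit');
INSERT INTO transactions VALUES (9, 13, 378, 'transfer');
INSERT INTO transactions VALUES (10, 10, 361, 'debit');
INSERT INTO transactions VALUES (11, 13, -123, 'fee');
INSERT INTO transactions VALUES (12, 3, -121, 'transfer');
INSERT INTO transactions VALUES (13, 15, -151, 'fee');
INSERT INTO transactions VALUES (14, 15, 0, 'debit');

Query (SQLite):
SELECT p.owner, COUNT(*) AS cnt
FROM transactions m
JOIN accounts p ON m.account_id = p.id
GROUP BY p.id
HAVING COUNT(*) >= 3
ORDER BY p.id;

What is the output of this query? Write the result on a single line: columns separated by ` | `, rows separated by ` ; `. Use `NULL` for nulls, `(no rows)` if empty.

Raj | 5 ; Ravi | 3 ; Raj | 3

Join each transactions row to its accounts via account_id.
Group joined rows by accounts.id; compute COUNT(*) per group.
HAVING: keep groups with count ≥ 3.
  3: ids {1, 4, 5, 8, 12} → COUNT(*)=5
  5: ids {7} → COUNT(*)=1
  10: ids {3, 6, 10} → COUNT(*)=3
  13: ids {2, 9, 11} → COUNT(*)=3
  15: ids {13, 14} → COUNT(*)=2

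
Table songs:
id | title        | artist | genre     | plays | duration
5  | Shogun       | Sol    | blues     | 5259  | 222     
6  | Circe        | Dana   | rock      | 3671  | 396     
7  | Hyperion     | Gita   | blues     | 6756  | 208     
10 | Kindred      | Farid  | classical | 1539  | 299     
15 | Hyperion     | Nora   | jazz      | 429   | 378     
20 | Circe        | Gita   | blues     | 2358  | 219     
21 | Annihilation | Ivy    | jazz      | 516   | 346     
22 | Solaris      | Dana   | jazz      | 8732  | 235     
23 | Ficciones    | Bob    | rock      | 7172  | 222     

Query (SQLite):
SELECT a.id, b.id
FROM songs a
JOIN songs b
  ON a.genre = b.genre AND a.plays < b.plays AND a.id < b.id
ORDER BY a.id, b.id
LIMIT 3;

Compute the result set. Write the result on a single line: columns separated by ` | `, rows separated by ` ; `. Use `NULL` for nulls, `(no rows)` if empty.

5 | 7 ; 6 | 23 ; 15 | 21

Pairs (a,b) with same genre, a.plays < b.plays, a.id < b.id.
genre groups: blues:{5,7,20} classical:{10} jazz:{15,21,22} rock:{6,23}
Ordered by (a.id, b.id); first 3.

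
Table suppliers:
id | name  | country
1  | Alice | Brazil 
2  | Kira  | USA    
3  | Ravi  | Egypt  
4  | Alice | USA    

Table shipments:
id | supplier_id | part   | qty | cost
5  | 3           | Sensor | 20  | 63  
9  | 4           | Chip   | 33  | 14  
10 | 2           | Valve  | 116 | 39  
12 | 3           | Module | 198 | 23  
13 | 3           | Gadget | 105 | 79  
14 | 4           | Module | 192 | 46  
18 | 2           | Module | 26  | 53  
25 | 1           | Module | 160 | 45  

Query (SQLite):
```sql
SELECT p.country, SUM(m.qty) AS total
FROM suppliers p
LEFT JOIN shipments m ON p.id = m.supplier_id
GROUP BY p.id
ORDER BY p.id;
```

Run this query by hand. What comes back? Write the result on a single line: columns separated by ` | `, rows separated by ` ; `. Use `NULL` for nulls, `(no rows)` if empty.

Brazil | 160 ; USA | 142 ; Egypt | 323 ; USA | 225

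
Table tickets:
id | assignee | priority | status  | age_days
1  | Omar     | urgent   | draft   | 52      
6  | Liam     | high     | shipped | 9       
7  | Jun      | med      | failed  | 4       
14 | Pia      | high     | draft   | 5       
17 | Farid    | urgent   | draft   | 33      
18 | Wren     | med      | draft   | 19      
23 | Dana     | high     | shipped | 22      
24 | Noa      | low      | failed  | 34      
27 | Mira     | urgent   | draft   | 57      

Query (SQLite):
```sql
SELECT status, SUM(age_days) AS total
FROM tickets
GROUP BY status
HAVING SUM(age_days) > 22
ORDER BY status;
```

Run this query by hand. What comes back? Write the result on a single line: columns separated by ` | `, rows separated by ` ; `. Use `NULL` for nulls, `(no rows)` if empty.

Partition tickets by status; compute SUM(age_days) within each group.
HAVING: keep groups where SUM(age_days) > 22.
  draft: ids {1, 14, 17, 18, 27} → SUM(age_days)=166
  failed: ids {7, 24} → SUM(age_days)=38
  shipped: ids {6, 23} → SUM(age_days)=31

draft | 166 ; failed | 38 ; shipped | 31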